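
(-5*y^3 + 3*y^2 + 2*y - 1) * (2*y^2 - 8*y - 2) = -10*y^5 + 46*y^4 - 10*y^3 - 24*y^2 + 4*y + 2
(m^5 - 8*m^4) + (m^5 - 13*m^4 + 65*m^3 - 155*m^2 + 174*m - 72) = 2*m^5 - 21*m^4 + 65*m^3 - 155*m^2 + 174*m - 72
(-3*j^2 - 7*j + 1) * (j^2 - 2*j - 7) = -3*j^4 - j^3 + 36*j^2 + 47*j - 7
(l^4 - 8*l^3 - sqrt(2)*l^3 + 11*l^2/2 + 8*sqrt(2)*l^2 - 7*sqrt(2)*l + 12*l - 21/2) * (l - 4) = l^5 - 12*l^4 - sqrt(2)*l^4 + 12*sqrt(2)*l^3 + 75*l^3/2 - 39*sqrt(2)*l^2 - 10*l^2 - 117*l/2 + 28*sqrt(2)*l + 42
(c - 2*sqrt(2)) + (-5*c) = -4*c - 2*sqrt(2)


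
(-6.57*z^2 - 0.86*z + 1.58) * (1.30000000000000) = -8.541*z^2 - 1.118*z + 2.054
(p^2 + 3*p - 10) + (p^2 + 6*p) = 2*p^2 + 9*p - 10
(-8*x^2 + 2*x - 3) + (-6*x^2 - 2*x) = -14*x^2 - 3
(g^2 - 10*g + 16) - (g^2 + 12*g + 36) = -22*g - 20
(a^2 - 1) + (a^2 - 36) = 2*a^2 - 37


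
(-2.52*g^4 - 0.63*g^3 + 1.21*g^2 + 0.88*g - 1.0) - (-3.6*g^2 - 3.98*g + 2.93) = -2.52*g^4 - 0.63*g^3 + 4.81*g^2 + 4.86*g - 3.93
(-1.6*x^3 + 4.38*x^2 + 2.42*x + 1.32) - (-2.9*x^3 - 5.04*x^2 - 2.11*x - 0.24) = 1.3*x^3 + 9.42*x^2 + 4.53*x + 1.56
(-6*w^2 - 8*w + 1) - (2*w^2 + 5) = -8*w^2 - 8*w - 4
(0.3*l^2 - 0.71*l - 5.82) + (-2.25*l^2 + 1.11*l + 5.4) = -1.95*l^2 + 0.4*l - 0.42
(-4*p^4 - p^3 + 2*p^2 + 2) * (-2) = 8*p^4 + 2*p^3 - 4*p^2 - 4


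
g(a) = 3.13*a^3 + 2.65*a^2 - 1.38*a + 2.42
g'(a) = 9.39*a^2 + 5.3*a - 1.38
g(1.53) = 17.72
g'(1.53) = 28.71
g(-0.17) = 2.72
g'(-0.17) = -2.01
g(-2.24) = -16.37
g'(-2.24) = 33.86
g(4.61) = 359.03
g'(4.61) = 222.61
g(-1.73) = -3.47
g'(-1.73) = 17.55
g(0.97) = 6.43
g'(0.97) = 12.60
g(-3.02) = -55.45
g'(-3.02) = 68.25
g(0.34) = 2.38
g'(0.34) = 1.51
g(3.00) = 106.64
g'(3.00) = 99.03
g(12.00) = 5776.10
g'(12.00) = 1414.38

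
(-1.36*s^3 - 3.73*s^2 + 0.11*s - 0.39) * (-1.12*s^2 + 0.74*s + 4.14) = 1.5232*s^5 + 3.1712*s^4 - 8.5138*s^3 - 14.924*s^2 + 0.1668*s - 1.6146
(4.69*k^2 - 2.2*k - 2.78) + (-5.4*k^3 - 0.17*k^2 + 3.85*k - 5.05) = -5.4*k^3 + 4.52*k^2 + 1.65*k - 7.83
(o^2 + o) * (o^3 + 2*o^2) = o^5 + 3*o^4 + 2*o^3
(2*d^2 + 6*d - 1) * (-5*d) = -10*d^3 - 30*d^2 + 5*d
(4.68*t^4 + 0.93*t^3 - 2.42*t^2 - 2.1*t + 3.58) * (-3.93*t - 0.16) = -18.3924*t^5 - 4.4037*t^4 + 9.3618*t^3 + 8.6402*t^2 - 13.7334*t - 0.5728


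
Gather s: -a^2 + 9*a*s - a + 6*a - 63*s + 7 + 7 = -a^2 + 5*a + s*(9*a - 63) + 14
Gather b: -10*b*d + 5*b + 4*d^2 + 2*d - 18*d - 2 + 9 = b*(5 - 10*d) + 4*d^2 - 16*d + 7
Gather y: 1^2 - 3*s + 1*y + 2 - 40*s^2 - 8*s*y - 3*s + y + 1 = -40*s^2 - 6*s + y*(2 - 8*s) + 4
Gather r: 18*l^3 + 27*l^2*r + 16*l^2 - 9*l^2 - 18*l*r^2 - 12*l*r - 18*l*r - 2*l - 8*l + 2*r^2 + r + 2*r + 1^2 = 18*l^3 + 7*l^2 - 10*l + r^2*(2 - 18*l) + r*(27*l^2 - 30*l + 3) + 1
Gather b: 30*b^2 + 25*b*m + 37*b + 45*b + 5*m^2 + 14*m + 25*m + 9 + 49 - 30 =30*b^2 + b*(25*m + 82) + 5*m^2 + 39*m + 28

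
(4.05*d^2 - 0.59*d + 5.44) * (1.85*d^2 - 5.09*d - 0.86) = 7.4925*d^4 - 21.706*d^3 + 9.5841*d^2 - 27.1822*d - 4.6784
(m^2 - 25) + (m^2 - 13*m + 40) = 2*m^2 - 13*m + 15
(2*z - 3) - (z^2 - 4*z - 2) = -z^2 + 6*z - 1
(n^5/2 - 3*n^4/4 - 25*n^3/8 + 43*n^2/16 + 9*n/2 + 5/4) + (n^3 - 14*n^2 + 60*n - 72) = n^5/2 - 3*n^4/4 - 17*n^3/8 - 181*n^2/16 + 129*n/2 - 283/4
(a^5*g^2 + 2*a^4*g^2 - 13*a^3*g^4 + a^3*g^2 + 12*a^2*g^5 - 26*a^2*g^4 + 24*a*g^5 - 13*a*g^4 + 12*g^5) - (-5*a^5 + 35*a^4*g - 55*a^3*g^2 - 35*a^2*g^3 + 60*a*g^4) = a^5*g^2 + 5*a^5 + 2*a^4*g^2 - 35*a^4*g - 13*a^3*g^4 + 56*a^3*g^2 + 12*a^2*g^5 - 26*a^2*g^4 + 35*a^2*g^3 + 24*a*g^5 - 73*a*g^4 + 12*g^5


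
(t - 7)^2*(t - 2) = t^3 - 16*t^2 + 77*t - 98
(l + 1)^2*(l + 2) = l^3 + 4*l^2 + 5*l + 2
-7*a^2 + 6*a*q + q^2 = (-a + q)*(7*a + q)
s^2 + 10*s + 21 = (s + 3)*(s + 7)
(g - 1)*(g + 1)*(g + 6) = g^3 + 6*g^2 - g - 6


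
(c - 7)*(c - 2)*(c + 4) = c^3 - 5*c^2 - 22*c + 56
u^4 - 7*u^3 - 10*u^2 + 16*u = u*(u - 8)*(u - 1)*(u + 2)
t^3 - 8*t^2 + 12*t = t*(t - 6)*(t - 2)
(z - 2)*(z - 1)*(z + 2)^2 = z^4 + z^3 - 6*z^2 - 4*z + 8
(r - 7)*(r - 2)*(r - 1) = r^3 - 10*r^2 + 23*r - 14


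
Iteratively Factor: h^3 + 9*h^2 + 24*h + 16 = (h + 1)*(h^2 + 8*h + 16) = (h + 1)*(h + 4)*(h + 4)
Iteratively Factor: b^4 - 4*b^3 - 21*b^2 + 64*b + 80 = (b - 4)*(b^3 - 21*b - 20) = (b - 5)*(b - 4)*(b^2 + 5*b + 4) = (b - 5)*(b - 4)*(b + 4)*(b + 1)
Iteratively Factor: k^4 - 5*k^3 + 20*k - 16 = (k + 2)*(k^3 - 7*k^2 + 14*k - 8) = (k - 1)*(k + 2)*(k^2 - 6*k + 8) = (k - 2)*(k - 1)*(k + 2)*(k - 4)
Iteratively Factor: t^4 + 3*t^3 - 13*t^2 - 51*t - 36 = (t - 4)*(t^3 + 7*t^2 + 15*t + 9) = (t - 4)*(t + 3)*(t^2 + 4*t + 3) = (t - 4)*(t + 3)^2*(t + 1)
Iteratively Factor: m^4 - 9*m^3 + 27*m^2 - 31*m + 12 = (m - 1)*(m^3 - 8*m^2 + 19*m - 12) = (m - 1)^2*(m^2 - 7*m + 12) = (m - 3)*(m - 1)^2*(m - 4)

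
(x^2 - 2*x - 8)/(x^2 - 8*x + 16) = (x + 2)/(x - 4)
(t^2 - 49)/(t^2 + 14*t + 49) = (t - 7)/(t + 7)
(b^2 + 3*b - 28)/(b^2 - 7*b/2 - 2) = 2*(b + 7)/(2*b + 1)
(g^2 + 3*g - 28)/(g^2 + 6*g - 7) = (g - 4)/(g - 1)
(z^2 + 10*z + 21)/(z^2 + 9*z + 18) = (z + 7)/(z + 6)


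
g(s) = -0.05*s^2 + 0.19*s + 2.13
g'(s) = 0.19 - 0.1*s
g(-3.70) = 0.74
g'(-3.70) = 0.56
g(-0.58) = 2.00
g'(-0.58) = 0.25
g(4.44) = 1.99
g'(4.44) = -0.25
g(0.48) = 2.21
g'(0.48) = 0.14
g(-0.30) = 2.07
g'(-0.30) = 0.22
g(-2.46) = 1.36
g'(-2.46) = 0.44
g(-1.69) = 1.67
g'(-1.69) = 0.36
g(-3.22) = 1.00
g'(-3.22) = 0.51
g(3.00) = 2.25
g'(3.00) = -0.11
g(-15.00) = -11.97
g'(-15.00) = 1.69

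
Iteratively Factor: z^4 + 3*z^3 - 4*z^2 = (z)*(z^3 + 3*z^2 - 4*z) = z^2*(z^2 + 3*z - 4) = z^2*(z + 4)*(z - 1)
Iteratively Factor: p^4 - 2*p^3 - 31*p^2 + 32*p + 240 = (p + 4)*(p^3 - 6*p^2 - 7*p + 60) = (p - 5)*(p + 4)*(p^2 - p - 12) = (p - 5)*(p + 3)*(p + 4)*(p - 4)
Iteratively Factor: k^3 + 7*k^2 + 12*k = (k)*(k^2 + 7*k + 12) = k*(k + 4)*(k + 3)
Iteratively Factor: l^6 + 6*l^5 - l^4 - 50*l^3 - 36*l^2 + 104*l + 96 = (l - 2)*(l^5 + 8*l^4 + 15*l^3 - 20*l^2 - 76*l - 48) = (l - 2)^2*(l^4 + 10*l^3 + 35*l^2 + 50*l + 24) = (l - 2)^2*(l + 3)*(l^3 + 7*l^2 + 14*l + 8) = (l - 2)^2*(l + 1)*(l + 3)*(l^2 + 6*l + 8) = (l - 2)^2*(l + 1)*(l + 3)*(l + 4)*(l + 2)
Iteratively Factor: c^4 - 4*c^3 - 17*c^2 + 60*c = (c + 4)*(c^3 - 8*c^2 + 15*c) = c*(c + 4)*(c^2 - 8*c + 15) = c*(c - 3)*(c + 4)*(c - 5)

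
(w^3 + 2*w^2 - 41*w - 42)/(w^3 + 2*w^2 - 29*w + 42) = (w^2 - 5*w - 6)/(w^2 - 5*w + 6)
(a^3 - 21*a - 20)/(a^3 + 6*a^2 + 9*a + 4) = (a - 5)/(a + 1)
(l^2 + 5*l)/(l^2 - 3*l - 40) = l/(l - 8)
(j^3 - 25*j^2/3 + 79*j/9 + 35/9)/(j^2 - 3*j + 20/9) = (3*j^2 - 20*j - 7)/(3*j - 4)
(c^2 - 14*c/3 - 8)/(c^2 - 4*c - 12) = (c + 4/3)/(c + 2)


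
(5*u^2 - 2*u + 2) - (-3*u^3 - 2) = 3*u^3 + 5*u^2 - 2*u + 4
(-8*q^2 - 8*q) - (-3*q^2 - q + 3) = -5*q^2 - 7*q - 3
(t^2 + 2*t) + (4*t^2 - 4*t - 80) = 5*t^2 - 2*t - 80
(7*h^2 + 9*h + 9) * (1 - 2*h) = -14*h^3 - 11*h^2 - 9*h + 9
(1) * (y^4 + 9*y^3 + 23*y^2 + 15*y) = y^4 + 9*y^3 + 23*y^2 + 15*y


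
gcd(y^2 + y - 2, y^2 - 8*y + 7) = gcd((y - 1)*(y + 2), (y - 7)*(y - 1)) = y - 1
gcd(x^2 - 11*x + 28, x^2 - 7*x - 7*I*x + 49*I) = x - 7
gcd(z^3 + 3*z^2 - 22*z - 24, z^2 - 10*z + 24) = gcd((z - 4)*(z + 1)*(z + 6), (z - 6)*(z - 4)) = z - 4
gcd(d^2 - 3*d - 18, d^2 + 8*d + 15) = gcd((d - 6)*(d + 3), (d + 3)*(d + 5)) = d + 3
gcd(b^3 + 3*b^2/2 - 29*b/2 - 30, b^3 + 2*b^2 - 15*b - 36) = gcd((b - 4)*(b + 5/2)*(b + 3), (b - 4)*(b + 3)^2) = b^2 - b - 12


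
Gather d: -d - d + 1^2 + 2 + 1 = 4 - 2*d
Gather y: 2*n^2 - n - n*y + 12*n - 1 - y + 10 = 2*n^2 + 11*n + y*(-n - 1) + 9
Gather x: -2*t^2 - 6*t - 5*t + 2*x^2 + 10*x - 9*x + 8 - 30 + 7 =-2*t^2 - 11*t + 2*x^2 + x - 15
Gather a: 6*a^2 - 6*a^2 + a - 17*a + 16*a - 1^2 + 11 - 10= 0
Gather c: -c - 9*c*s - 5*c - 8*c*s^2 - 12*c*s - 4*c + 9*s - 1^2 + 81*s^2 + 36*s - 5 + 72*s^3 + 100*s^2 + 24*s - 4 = c*(-8*s^2 - 21*s - 10) + 72*s^3 + 181*s^2 + 69*s - 10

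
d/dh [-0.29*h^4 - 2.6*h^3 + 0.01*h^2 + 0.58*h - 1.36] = -1.16*h^3 - 7.8*h^2 + 0.02*h + 0.58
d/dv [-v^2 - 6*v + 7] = -2*v - 6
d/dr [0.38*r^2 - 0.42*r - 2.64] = 0.76*r - 0.42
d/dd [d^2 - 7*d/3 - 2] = 2*d - 7/3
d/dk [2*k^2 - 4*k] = 4*k - 4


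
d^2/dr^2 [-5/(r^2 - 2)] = 10*(-3*r^2 - 2)/(r^2 - 2)^3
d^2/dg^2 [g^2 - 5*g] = 2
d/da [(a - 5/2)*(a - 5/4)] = 2*a - 15/4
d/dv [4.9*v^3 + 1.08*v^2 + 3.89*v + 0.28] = 14.7*v^2 + 2.16*v + 3.89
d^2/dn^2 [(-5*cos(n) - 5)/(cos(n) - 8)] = 45*(cos(n)^2 + 8*cos(n) - 2)/(cos(n) - 8)^3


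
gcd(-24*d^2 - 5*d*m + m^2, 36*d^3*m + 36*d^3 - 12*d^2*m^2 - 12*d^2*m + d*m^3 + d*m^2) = 1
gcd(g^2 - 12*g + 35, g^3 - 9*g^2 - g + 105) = g^2 - 12*g + 35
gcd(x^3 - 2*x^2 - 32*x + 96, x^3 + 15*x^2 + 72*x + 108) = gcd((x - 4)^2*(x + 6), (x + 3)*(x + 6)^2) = x + 6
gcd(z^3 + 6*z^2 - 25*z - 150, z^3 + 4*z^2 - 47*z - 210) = z^2 + 11*z + 30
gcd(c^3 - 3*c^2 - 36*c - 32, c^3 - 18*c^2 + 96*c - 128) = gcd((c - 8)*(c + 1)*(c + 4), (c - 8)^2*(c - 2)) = c - 8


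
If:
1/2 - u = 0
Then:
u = 1/2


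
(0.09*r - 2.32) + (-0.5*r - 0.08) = -0.41*r - 2.4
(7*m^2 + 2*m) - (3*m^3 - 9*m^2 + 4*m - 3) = -3*m^3 + 16*m^2 - 2*m + 3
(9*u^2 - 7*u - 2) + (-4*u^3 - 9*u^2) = -4*u^3 - 7*u - 2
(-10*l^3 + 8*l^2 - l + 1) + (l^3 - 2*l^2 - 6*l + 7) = -9*l^3 + 6*l^2 - 7*l + 8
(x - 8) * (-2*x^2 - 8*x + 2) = -2*x^3 + 8*x^2 + 66*x - 16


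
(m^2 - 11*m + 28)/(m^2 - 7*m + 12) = (m - 7)/(m - 3)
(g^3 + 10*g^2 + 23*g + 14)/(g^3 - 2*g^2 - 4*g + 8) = (g^2 + 8*g + 7)/(g^2 - 4*g + 4)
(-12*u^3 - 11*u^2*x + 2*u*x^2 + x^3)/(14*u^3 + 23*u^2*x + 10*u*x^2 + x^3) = (-12*u^2 + u*x + x^2)/(14*u^2 + 9*u*x + x^2)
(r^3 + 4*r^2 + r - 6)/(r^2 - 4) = (r^2 + 2*r - 3)/(r - 2)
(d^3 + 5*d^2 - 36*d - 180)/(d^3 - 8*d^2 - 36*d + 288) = (d + 5)/(d - 8)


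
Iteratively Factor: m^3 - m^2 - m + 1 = (m - 1)*(m^2 - 1) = (m - 1)*(m + 1)*(m - 1)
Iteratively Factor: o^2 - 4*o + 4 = (o - 2)*(o - 2)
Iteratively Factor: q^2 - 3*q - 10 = (q - 5)*(q + 2)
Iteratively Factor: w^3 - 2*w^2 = (w)*(w^2 - 2*w) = w^2*(w - 2)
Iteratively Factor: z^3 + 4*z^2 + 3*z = (z)*(z^2 + 4*z + 3) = z*(z + 3)*(z + 1)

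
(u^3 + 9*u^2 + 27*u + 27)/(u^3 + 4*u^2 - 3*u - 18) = (u + 3)/(u - 2)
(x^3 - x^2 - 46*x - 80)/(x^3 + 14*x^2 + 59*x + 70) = (x - 8)/(x + 7)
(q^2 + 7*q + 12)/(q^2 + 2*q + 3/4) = 4*(q^2 + 7*q + 12)/(4*q^2 + 8*q + 3)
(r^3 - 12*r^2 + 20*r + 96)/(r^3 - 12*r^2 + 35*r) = (r^3 - 12*r^2 + 20*r + 96)/(r*(r^2 - 12*r + 35))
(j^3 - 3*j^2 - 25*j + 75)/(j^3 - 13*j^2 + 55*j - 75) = (j + 5)/(j - 5)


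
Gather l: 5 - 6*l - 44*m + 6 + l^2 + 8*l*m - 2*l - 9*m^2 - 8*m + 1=l^2 + l*(8*m - 8) - 9*m^2 - 52*m + 12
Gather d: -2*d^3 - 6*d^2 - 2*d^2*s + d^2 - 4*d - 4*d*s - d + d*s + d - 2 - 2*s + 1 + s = -2*d^3 + d^2*(-2*s - 5) + d*(-3*s - 4) - s - 1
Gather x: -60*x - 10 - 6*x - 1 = -66*x - 11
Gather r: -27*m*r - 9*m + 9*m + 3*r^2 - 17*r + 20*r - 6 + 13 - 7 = 3*r^2 + r*(3 - 27*m)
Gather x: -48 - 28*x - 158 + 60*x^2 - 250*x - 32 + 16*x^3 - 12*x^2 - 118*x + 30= 16*x^3 + 48*x^2 - 396*x - 208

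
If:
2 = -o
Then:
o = -2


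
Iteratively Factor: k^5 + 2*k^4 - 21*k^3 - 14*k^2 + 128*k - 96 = (k - 3)*(k^4 + 5*k^3 - 6*k^2 - 32*k + 32) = (k - 3)*(k + 4)*(k^3 + k^2 - 10*k + 8) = (k - 3)*(k - 1)*(k + 4)*(k^2 + 2*k - 8) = (k - 3)*(k - 1)*(k + 4)^2*(k - 2)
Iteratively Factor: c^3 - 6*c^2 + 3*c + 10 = (c - 2)*(c^2 - 4*c - 5) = (c - 2)*(c + 1)*(c - 5)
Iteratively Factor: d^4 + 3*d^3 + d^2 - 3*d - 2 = (d + 1)*(d^3 + 2*d^2 - d - 2) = (d + 1)^2*(d^2 + d - 2) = (d + 1)^2*(d + 2)*(d - 1)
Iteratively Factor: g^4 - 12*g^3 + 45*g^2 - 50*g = (g - 5)*(g^3 - 7*g^2 + 10*g) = (g - 5)*(g - 2)*(g^2 - 5*g) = g*(g - 5)*(g - 2)*(g - 5)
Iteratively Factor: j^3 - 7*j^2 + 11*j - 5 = (j - 1)*(j^2 - 6*j + 5) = (j - 5)*(j - 1)*(j - 1)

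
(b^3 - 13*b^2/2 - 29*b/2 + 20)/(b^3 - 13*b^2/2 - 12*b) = (2*b^2 + 3*b - 5)/(b*(2*b + 3))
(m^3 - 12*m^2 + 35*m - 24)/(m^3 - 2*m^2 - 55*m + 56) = (m - 3)/(m + 7)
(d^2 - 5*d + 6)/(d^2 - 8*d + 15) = (d - 2)/(d - 5)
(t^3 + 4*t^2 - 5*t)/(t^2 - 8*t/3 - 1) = 3*t*(-t^2 - 4*t + 5)/(-3*t^2 + 8*t + 3)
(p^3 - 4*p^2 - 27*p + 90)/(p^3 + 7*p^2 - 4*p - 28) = (p^3 - 4*p^2 - 27*p + 90)/(p^3 + 7*p^2 - 4*p - 28)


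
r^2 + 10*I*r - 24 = (r + 4*I)*(r + 6*I)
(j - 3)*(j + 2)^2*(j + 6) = j^4 + 7*j^3 - 2*j^2 - 60*j - 72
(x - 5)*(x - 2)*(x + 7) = x^3 - 39*x + 70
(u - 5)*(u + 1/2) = u^2 - 9*u/2 - 5/2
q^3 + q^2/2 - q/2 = q*(q - 1/2)*(q + 1)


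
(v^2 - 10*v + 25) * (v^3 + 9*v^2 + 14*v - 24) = v^5 - v^4 - 51*v^3 + 61*v^2 + 590*v - 600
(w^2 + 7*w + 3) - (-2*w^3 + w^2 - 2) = 2*w^3 + 7*w + 5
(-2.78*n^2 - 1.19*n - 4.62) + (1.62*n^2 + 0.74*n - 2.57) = -1.16*n^2 - 0.45*n - 7.19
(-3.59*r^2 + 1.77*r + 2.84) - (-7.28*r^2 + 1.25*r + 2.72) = 3.69*r^2 + 0.52*r + 0.12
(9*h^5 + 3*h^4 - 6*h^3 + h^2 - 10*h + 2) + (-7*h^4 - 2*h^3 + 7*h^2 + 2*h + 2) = 9*h^5 - 4*h^4 - 8*h^3 + 8*h^2 - 8*h + 4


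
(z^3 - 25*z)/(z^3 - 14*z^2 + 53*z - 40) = z*(z + 5)/(z^2 - 9*z + 8)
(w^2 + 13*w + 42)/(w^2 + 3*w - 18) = (w + 7)/(w - 3)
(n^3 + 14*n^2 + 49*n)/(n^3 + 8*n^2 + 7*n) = (n + 7)/(n + 1)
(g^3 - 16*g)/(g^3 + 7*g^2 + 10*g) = (g^2 - 16)/(g^2 + 7*g + 10)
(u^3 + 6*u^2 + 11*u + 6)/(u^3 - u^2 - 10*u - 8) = (u + 3)/(u - 4)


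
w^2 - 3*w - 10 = (w - 5)*(w + 2)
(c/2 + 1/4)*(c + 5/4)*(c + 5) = c^3/2 + 27*c^2/8 + 75*c/16 + 25/16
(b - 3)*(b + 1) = b^2 - 2*b - 3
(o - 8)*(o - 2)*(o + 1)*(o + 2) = o^4 - 7*o^3 - 12*o^2 + 28*o + 32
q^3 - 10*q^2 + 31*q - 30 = (q - 5)*(q - 3)*(q - 2)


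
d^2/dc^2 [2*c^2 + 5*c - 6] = 4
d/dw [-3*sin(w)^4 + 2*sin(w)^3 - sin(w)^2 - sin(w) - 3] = (-12*sin(w)^3 + 6*sin(w)^2 - 2*sin(w) - 1)*cos(w)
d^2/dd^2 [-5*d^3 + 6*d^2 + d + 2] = 12 - 30*d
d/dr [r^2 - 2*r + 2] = 2*r - 2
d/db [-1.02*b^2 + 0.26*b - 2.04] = 0.26 - 2.04*b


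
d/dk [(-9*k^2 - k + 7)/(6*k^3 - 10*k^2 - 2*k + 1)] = (54*k^4 + 12*k^3 - 118*k^2 + 122*k + 13)/(36*k^6 - 120*k^5 + 76*k^4 + 52*k^3 - 16*k^2 - 4*k + 1)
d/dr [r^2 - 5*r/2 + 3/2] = 2*r - 5/2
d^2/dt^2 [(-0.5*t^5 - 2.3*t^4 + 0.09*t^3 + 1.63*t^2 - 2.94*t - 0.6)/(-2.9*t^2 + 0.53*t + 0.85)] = (25.23*t^7 + 26.39*t^6 - 41.7102*t^5 - 23.38308*t^4 + 67.749318*t^3 + 25.86603*t^2 + 37.55925*t - 1.70921)/(24.389*t^6 - 13.3719*t^5 - 19.00167*t^4 + 7.689823*t^3 + 5.569455*t^2 - 1.148775*t - 0.614125)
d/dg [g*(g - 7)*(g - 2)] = 3*g^2 - 18*g + 14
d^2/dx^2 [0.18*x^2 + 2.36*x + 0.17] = 0.360000000000000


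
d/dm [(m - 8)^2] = 2*m - 16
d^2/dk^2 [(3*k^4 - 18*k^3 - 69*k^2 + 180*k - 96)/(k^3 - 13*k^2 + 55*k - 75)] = 6*(13*k^4 - 620*k^3 + 4038*k^2 - 7772*k + 2101)/(k^7 - 29*k^6 + 357*k^5 - 2417*k^4 + 9715*k^3 - 23175*k^2 + 30375*k - 16875)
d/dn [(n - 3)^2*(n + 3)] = 3*(n - 3)*(n + 1)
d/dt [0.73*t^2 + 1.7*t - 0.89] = 1.46*t + 1.7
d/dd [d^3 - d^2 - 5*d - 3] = 3*d^2 - 2*d - 5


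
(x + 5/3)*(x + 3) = x^2 + 14*x/3 + 5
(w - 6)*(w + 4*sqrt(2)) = w^2 - 6*w + 4*sqrt(2)*w - 24*sqrt(2)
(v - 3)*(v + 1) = v^2 - 2*v - 3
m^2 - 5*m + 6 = (m - 3)*(m - 2)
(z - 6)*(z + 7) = z^2 + z - 42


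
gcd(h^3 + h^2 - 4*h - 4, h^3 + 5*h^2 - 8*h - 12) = h^2 - h - 2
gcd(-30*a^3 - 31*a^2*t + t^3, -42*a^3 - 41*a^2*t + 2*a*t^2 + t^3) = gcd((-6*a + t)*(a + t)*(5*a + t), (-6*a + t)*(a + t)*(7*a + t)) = -6*a^2 - 5*a*t + t^2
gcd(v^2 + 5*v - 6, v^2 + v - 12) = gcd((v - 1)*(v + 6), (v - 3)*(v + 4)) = 1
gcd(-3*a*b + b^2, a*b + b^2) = b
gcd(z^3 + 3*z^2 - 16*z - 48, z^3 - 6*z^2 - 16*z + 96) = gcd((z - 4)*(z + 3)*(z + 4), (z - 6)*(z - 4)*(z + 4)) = z^2 - 16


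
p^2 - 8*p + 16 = (p - 4)^2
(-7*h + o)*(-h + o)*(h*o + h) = 7*h^3*o + 7*h^3 - 8*h^2*o^2 - 8*h^2*o + h*o^3 + h*o^2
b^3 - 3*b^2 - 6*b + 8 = (b - 4)*(b - 1)*(b + 2)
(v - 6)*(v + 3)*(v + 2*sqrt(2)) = v^3 - 3*v^2 + 2*sqrt(2)*v^2 - 18*v - 6*sqrt(2)*v - 36*sqrt(2)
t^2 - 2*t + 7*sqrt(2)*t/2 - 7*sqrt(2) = (t - 2)*(t + 7*sqrt(2)/2)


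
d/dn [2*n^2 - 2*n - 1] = 4*n - 2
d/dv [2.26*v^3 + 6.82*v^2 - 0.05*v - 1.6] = 6.78*v^2 + 13.64*v - 0.05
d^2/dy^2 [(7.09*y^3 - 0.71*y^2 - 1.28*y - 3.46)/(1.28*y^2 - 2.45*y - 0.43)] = (2.8421709430404e-14*y^4 + 84.2726980000001*y^3 + 8.45800200000001*y^2 + 68.741934*y - 42.911666)/(2.097152*y^6 - 12.04224*y^5 + 20.936064*y^4 - 6.615245*y^3 - 7.033209*y^2 - 1.359015*y - 0.079507)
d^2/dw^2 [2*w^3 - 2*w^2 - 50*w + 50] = 12*w - 4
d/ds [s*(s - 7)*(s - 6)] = 3*s^2 - 26*s + 42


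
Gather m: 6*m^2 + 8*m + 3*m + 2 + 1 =6*m^2 + 11*m + 3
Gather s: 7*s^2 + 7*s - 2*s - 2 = 7*s^2 + 5*s - 2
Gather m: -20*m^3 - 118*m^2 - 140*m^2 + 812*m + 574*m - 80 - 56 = -20*m^3 - 258*m^2 + 1386*m - 136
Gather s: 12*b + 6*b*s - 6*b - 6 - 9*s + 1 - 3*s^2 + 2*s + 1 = 6*b - 3*s^2 + s*(6*b - 7) - 4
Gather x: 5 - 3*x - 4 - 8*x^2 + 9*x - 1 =-8*x^2 + 6*x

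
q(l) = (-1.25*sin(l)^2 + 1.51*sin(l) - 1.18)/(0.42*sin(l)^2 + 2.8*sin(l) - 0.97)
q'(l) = (-2.5*sin(l)*cos(l) + 1.51*cos(l))/(0.42*sin(l)^2 + 2.8*sin(l) - 0.97) + (-0.84*sin(l)*cos(l) - 2.8*cos(l))*(-1.25*sin(l)^2 + 1.51*sin(l) - 1.18)/(0.42*sin(l)^2 + 2.8*sin(l) - 0.97)^2 = (-4.1342*sin(l)^2 + 3.4162*sin(l) + 1.8393)*cos(l)/(0.1764*sin(l)^4 + 2.352*sin(l)^3 + 7.0252*sin(l)^2 - 5.432*sin(l) + 0.9409)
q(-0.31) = 0.98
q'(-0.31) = 0.12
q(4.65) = 1.18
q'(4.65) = 0.03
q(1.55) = -0.41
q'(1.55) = 0.00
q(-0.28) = 0.99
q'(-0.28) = 0.19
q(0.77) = -0.62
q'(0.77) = 1.14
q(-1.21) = 1.14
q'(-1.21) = -0.17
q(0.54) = -1.26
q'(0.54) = 6.37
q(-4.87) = -0.41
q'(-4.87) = 0.04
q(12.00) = 1.00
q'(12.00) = -0.18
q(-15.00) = 1.03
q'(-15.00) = 0.24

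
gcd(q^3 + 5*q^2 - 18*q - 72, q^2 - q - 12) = q^2 - q - 12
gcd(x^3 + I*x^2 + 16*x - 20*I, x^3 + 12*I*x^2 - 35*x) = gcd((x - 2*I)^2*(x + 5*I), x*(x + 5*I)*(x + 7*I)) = x + 5*I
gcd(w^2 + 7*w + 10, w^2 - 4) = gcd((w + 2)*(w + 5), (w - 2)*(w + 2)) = w + 2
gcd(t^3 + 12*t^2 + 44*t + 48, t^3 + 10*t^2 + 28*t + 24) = t^2 + 8*t + 12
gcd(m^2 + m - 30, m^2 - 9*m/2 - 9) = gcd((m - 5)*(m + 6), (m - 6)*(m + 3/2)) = 1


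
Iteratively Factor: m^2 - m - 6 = (m - 3)*(m + 2)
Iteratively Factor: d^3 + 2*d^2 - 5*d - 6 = (d + 3)*(d^2 - d - 2) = (d + 1)*(d + 3)*(d - 2)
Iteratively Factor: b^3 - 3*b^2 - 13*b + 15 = (b + 3)*(b^2 - 6*b + 5) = (b - 1)*(b + 3)*(b - 5)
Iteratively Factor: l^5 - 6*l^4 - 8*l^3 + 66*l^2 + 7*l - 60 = (l - 5)*(l^4 - l^3 - 13*l^2 + l + 12) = (l - 5)*(l - 1)*(l^3 - 13*l - 12) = (l - 5)*(l - 4)*(l - 1)*(l^2 + 4*l + 3) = (l - 5)*(l - 4)*(l - 1)*(l + 1)*(l + 3)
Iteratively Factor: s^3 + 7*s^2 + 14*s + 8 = (s + 1)*(s^2 + 6*s + 8) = (s + 1)*(s + 2)*(s + 4)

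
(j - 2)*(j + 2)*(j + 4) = j^3 + 4*j^2 - 4*j - 16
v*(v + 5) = v^2 + 5*v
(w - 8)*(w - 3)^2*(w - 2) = w^4 - 16*w^3 + 85*w^2 - 186*w + 144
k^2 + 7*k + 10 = (k + 2)*(k + 5)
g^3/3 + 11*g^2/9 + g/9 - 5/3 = (g/3 + 1)*(g - 1)*(g + 5/3)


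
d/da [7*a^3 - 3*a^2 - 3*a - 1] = 21*a^2 - 6*a - 3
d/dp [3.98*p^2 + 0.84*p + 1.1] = 7.96*p + 0.84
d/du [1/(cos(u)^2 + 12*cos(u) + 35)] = 2*(cos(u) + 6)*sin(u)/(cos(u)^2 + 12*cos(u) + 35)^2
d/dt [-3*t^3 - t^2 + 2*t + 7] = -9*t^2 - 2*t + 2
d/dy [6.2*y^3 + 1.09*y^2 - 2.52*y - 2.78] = 18.6*y^2 + 2.18*y - 2.52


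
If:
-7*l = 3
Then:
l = -3/7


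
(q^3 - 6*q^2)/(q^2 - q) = q*(q - 6)/(q - 1)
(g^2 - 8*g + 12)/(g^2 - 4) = (g - 6)/(g + 2)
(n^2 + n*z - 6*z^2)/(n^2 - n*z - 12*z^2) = (-n + 2*z)/(-n + 4*z)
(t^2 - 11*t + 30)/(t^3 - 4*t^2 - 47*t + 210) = 1/(t + 7)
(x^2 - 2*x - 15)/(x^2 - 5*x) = (x + 3)/x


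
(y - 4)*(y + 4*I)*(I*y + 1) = I*y^3 - 3*y^2 - 4*I*y^2 + 12*y + 4*I*y - 16*I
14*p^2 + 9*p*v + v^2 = (2*p + v)*(7*p + v)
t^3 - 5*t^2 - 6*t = t*(t - 6)*(t + 1)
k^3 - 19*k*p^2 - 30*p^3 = (k - 5*p)*(k + 2*p)*(k + 3*p)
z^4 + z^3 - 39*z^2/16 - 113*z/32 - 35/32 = (z - 7/4)*(z + 1/2)*(z + 1)*(z + 5/4)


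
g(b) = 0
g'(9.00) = 0.00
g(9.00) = 0.00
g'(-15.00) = 0.00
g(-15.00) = 0.00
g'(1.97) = 0.00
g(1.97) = 0.00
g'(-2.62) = 0.00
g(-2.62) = 0.00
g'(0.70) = 0.00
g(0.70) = 0.00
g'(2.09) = 0.00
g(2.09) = 0.00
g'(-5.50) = 0.00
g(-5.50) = 0.00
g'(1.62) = 0.00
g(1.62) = 0.00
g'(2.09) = 0.00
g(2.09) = 0.00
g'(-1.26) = 0.00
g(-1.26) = 0.00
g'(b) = 0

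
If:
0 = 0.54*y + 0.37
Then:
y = -0.69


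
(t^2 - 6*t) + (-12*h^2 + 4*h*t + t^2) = -12*h^2 + 4*h*t + 2*t^2 - 6*t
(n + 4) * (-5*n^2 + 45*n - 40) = -5*n^3 + 25*n^2 + 140*n - 160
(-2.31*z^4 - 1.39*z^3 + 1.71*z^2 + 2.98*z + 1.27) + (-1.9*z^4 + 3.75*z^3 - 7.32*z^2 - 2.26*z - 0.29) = -4.21*z^4 + 2.36*z^3 - 5.61*z^2 + 0.72*z + 0.98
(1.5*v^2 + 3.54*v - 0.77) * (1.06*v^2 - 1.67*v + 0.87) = 1.59*v^4 + 1.2474*v^3 - 5.423*v^2 + 4.3657*v - 0.6699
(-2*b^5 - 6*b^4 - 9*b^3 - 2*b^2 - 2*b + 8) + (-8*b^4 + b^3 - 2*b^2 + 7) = -2*b^5 - 14*b^4 - 8*b^3 - 4*b^2 - 2*b + 15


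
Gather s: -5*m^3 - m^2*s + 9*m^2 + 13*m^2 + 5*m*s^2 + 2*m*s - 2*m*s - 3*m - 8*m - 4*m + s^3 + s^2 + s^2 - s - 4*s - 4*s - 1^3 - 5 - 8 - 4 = -5*m^3 + 22*m^2 - 15*m + s^3 + s^2*(5*m + 2) + s*(-m^2 - 9) - 18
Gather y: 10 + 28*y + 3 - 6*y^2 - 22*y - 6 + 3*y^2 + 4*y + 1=-3*y^2 + 10*y + 8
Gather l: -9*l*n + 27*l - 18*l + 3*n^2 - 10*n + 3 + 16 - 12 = l*(9 - 9*n) + 3*n^2 - 10*n + 7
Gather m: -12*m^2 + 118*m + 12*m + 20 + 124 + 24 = -12*m^2 + 130*m + 168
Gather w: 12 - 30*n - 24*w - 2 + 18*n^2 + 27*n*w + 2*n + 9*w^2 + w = 18*n^2 - 28*n + 9*w^2 + w*(27*n - 23) + 10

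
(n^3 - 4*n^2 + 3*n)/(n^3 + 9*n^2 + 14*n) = (n^2 - 4*n + 3)/(n^2 + 9*n + 14)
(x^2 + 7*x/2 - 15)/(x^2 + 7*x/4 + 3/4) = 2*(2*x^2 + 7*x - 30)/(4*x^2 + 7*x + 3)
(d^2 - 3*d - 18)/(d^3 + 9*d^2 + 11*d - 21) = (d - 6)/(d^2 + 6*d - 7)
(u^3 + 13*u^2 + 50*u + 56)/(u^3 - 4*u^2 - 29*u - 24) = (u^3 + 13*u^2 + 50*u + 56)/(u^3 - 4*u^2 - 29*u - 24)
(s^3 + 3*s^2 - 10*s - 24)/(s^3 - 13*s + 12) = (s + 2)/(s - 1)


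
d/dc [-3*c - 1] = -3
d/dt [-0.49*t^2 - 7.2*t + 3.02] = -0.98*t - 7.2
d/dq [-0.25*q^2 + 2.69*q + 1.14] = 2.69 - 0.5*q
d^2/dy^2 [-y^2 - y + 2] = -2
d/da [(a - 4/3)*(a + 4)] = 2*a + 8/3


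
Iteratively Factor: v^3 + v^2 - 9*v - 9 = (v - 3)*(v^2 + 4*v + 3) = (v - 3)*(v + 3)*(v + 1)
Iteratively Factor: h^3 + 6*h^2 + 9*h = (h)*(h^2 + 6*h + 9) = h*(h + 3)*(h + 3)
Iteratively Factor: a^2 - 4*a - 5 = (a - 5)*(a + 1)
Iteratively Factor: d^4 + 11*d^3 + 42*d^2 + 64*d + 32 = (d + 4)*(d^3 + 7*d^2 + 14*d + 8) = (d + 1)*(d + 4)*(d^2 + 6*d + 8) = (d + 1)*(d + 2)*(d + 4)*(d + 4)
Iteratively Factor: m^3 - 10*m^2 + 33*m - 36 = (m - 3)*(m^2 - 7*m + 12) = (m - 3)^2*(m - 4)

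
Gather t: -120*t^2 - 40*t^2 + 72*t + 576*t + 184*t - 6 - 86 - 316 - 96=-160*t^2 + 832*t - 504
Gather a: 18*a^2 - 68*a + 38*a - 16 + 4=18*a^2 - 30*a - 12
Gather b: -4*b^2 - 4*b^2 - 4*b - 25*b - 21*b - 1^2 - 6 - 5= -8*b^2 - 50*b - 12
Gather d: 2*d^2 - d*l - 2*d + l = 2*d^2 + d*(-l - 2) + l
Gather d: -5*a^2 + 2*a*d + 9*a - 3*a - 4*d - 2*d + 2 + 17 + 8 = -5*a^2 + 6*a + d*(2*a - 6) + 27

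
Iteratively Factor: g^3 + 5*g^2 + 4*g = (g)*(g^2 + 5*g + 4) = g*(g + 1)*(g + 4)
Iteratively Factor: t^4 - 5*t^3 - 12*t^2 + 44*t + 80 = (t - 5)*(t^3 - 12*t - 16) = (t - 5)*(t + 2)*(t^2 - 2*t - 8) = (t - 5)*(t + 2)^2*(t - 4)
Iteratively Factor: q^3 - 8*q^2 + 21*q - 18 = (q - 2)*(q^2 - 6*q + 9) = (q - 3)*(q - 2)*(q - 3)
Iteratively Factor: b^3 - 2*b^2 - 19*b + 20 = (b + 4)*(b^2 - 6*b + 5) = (b - 5)*(b + 4)*(b - 1)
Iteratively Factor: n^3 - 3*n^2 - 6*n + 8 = (n + 2)*(n^2 - 5*n + 4) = (n - 1)*(n + 2)*(n - 4)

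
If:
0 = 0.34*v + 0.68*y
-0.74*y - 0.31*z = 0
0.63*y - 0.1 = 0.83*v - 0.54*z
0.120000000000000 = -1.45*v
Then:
No Solution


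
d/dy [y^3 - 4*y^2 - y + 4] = 3*y^2 - 8*y - 1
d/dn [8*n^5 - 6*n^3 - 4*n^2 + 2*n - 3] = 40*n^4 - 18*n^2 - 8*n + 2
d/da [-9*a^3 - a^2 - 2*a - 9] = -27*a^2 - 2*a - 2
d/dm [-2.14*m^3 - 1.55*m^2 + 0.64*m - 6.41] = -6.42*m^2 - 3.1*m + 0.64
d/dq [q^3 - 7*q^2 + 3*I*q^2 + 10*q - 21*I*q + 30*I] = 3*q^2 + q*(-14 + 6*I) + 10 - 21*I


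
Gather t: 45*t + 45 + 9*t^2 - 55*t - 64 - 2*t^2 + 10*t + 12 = 7*t^2 - 7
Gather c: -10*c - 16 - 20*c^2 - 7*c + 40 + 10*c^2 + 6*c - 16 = -10*c^2 - 11*c + 8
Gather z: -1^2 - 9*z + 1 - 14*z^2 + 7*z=-14*z^2 - 2*z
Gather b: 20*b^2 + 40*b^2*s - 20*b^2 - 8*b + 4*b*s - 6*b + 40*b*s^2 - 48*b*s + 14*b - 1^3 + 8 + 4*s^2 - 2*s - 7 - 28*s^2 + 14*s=40*b^2*s + b*(40*s^2 - 44*s) - 24*s^2 + 12*s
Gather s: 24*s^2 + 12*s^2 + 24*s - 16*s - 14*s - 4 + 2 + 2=36*s^2 - 6*s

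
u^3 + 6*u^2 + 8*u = u*(u + 2)*(u + 4)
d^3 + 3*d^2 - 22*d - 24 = (d - 4)*(d + 1)*(d + 6)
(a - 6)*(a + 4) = a^2 - 2*a - 24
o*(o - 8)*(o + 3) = o^3 - 5*o^2 - 24*o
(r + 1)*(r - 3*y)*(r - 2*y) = r^3 - 5*r^2*y + r^2 + 6*r*y^2 - 5*r*y + 6*y^2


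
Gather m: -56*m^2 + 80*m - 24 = -56*m^2 + 80*m - 24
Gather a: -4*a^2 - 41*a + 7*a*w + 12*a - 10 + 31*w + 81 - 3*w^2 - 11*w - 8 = -4*a^2 + a*(7*w - 29) - 3*w^2 + 20*w + 63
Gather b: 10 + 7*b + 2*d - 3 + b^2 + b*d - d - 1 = b^2 + b*(d + 7) + d + 6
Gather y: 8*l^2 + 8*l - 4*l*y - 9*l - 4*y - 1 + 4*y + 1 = 8*l^2 - 4*l*y - l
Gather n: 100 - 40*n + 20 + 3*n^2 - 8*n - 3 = 3*n^2 - 48*n + 117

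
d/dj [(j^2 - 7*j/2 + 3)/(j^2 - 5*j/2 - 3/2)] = (4*j^2 - 36*j + 51)/(4*j^4 - 20*j^3 + 13*j^2 + 30*j + 9)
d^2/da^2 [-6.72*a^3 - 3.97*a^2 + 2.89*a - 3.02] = -40.32*a - 7.94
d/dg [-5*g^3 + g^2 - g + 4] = -15*g^2 + 2*g - 1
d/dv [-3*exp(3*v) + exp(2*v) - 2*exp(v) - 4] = (-9*exp(2*v) + 2*exp(v) - 2)*exp(v)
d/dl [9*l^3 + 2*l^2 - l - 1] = 27*l^2 + 4*l - 1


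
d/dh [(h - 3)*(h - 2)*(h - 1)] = 3*h^2 - 12*h + 11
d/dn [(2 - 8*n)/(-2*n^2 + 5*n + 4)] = 2*(-8*n^2 + 4*n - 21)/(4*n^4 - 20*n^3 + 9*n^2 + 40*n + 16)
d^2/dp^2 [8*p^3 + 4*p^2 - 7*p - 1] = 48*p + 8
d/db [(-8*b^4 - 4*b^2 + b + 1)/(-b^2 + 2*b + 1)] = (16*b^5 - 48*b^4 - 32*b^3 - 7*b^2 - 6*b - 1)/(b^4 - 4*b^3 + 2*b^2 + 4*b + 1)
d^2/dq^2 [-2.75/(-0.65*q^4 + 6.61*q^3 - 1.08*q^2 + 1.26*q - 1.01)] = ((-21.45*q^2 + 109.065*q - 5.94)*(0.65*q^4 - 6.61*q^3 + 1.08*q^2 - 1.26*q + 1.01) + 2.75*(2.6*q^3 - 19.83*q^2 + 2.16*q - 1.26)*(5.2*q^3 - 39.66*q^2 + 4.32*q - 2.52))/(0.65*q^4 - 6.61*q^3 + 1.08*q^2 - 1.26*q + 1.01)^3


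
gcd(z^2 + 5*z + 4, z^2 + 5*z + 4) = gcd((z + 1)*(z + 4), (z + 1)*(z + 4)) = z^2 + 5*z + 4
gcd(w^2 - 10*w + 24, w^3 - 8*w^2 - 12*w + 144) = w - 6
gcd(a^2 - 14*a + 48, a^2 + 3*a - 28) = 1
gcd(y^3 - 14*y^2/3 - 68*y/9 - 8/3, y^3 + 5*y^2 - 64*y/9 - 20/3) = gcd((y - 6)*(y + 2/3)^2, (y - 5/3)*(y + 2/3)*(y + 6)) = y + 2/3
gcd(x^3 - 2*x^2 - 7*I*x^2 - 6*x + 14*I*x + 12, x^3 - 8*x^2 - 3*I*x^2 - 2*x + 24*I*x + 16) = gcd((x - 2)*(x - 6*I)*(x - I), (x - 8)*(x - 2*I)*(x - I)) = x - I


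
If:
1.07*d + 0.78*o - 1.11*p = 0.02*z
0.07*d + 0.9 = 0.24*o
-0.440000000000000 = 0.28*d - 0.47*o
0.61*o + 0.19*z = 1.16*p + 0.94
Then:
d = 9.25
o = 6.45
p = 12.37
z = 59.79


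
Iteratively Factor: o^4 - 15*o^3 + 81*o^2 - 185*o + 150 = (o - 3)*(o^3 - 12*o^2 + 45*o - 50) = (o - 5)*(o - 3)*(o^2 - 7*o + 10) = (o - 5)^2*(o - 3)*(o - 2)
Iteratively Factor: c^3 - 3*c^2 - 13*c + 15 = (c - 1)*(c^2 - 2*c - 15) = (c - 1)*(c + 3)*(c - 5)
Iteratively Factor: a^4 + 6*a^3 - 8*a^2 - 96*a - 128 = (a + 4)*(a^3 + 2*a^2 - 16*a - 32) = (a + 4)^2*(a^2 - 2*a - 8) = (a + 2)*(a + 4)^2*(a - 4)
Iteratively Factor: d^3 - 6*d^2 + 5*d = (d - 5)*(d^2 - d) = (d - 5)*(d - 1)*(d)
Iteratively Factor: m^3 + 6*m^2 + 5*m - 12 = (m - 1)*(m^2 + 7*m + 12) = (m - 1)*(m + 4)*(m + 3)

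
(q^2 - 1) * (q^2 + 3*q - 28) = q^4 + 3*q^3 - 29*q^2 - 3*q + 28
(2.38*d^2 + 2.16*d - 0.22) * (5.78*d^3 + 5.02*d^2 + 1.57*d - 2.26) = 13.7564*d^5 + 24.4324*d^4 + 13.3082*d^3 - 3.092*d^2 - 5.227*d + 0.4972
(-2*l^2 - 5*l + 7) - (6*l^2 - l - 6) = -8*l^2 - 4*l + 13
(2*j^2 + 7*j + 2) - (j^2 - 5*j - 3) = j^2 + 12*j + 5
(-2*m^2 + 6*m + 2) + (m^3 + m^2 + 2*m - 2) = m^3 - m^2 + 8*m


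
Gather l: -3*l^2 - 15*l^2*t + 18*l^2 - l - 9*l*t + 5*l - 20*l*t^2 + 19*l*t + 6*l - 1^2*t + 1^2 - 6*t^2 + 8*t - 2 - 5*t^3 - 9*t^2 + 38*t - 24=l^2*(15 - 15*t) + l*(-20*t^2 + 10*t + 10) - 5*t^3 - 15*t^2 + 45*t - 25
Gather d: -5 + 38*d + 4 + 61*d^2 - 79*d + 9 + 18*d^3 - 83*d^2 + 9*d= 18*d^3 - 22*d^2 - 32*d + 8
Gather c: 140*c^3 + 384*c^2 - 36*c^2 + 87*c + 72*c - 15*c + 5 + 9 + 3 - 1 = 140*c^3 + 348*c^2 + 144*c + 16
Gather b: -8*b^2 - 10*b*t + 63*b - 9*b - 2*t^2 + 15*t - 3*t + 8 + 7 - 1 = -8*b^2 + b*(54 - 10*t) - 2*t^2 + 12*t + 14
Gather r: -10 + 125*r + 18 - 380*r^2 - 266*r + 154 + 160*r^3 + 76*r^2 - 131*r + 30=160*r^3 - 304*r^2 - 272*r + 192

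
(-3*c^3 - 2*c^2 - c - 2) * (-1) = 3*c^3 + 2*c^2 + c + 2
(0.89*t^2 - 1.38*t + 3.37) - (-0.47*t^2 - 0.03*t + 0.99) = 1.36*t^2 - 1.35*t + 2.38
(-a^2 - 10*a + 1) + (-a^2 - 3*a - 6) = -2*a^2 - 13*a - 5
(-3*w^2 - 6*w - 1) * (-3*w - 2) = 9*w^3 + 24*w^2 + 15*w + 2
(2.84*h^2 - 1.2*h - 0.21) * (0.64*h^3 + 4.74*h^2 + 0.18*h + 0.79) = 1.8176*h^5 + 12.6936*h^4 - 5.3112*h^3 + 1.0322*h^2 - 0.9858*h - 0.1659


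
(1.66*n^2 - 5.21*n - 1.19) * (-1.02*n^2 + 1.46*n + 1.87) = -1.6932*n^4 + 7.7378*n^3 - 3.2886*n^2 - 11.4801*n - 2.2253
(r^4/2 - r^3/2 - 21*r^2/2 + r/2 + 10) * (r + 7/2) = r^5/2 + 5*r^4/4 - 49*r^3/4 - 145*r^2/4 + 47*r/4 + 35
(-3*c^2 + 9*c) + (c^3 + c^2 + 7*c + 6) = c^3 - 2*c^2 + 16*c + 6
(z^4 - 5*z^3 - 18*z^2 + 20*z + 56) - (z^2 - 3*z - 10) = z^4 - 5*z^3 - 19*z^2 + 23*z + 66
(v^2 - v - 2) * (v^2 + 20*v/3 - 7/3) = v^4 + 17*v^3/3 - 11*v^2 - 11*v + 14/3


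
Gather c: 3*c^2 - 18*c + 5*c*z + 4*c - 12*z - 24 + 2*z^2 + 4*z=3*c^2 + c*(5*z - 14) + 2*z^2 - 8*z - 24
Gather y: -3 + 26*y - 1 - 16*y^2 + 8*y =-16*y^2 + 34*y - 4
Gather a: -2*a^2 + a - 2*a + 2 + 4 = -2*a^2 - a + 6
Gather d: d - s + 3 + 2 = d - s + 5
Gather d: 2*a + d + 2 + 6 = 2*a + d + 8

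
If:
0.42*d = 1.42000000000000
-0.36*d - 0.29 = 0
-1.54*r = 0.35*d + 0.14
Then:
No Solution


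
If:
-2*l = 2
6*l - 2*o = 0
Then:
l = -1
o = -3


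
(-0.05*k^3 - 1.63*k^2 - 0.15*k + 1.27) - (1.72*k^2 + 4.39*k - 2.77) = -0.05*k^3 - 3.35*k^2 - 4.54*k + 4.04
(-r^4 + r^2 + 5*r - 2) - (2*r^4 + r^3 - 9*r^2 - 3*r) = -3*r^4 - r^3 + 10*r^2 + 8*r - 2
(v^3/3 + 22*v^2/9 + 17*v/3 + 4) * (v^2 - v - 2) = v^5/3 + 19*v^4/9 + 23*v^3/9 - 59*v^2/9 - 46*v/3 - 8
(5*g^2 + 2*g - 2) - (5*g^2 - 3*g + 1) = 5*g - 3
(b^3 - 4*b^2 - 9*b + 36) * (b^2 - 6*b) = b^5 - 10*b^4 + 15*b^3 + 90*b^2 - 216*b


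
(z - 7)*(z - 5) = z^2 - 12*z + 35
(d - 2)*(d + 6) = d^2 + 4*d - 12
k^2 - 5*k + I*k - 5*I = (k - 5)*(k + I)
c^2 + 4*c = c*(c + 4)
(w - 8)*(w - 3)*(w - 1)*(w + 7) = w^4 - 5*w^3 - 49*w^2 + 221*w - 168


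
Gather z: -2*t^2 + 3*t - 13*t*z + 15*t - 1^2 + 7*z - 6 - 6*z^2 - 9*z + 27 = -2*t^2 + 18*t - 6*z^2 + z*(-13*t - 2) + 20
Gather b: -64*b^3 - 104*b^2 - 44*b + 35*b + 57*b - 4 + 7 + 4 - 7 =-64*b^3 - 104*b^2 + 48*b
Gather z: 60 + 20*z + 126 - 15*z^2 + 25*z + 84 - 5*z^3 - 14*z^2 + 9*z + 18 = -5*z^3 - 29*z^2 + 54*z + 288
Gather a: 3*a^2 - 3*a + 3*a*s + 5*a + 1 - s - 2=3*a^2 + a*(3*s + 2) - s - 1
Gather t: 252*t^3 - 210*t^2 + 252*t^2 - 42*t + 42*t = 252*t^3 + 42*t^2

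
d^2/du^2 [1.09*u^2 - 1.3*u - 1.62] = 2.18000000000000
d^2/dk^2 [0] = 0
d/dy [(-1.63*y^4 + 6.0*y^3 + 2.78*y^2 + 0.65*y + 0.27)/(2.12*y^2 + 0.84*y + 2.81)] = (-6.9112*y^5 + 8.6124*y^4 - 8.2412*y^3 + 51.5372*y^2 + 14.4788*y + 1.5997)/(4.4944*y^4 + 3.5616*y^3 + 12.62*y^2 + 4.7208*y + 7.8961)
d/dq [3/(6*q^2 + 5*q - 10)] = 3*(-12*q - 5)/(6*q^2 + 5*q - 10)^2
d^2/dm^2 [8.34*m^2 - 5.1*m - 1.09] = 16.6800000000000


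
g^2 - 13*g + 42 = (g - 7)*(g - 6)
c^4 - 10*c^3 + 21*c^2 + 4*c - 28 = (c - 7)*(c - 2)^2*(c + 1)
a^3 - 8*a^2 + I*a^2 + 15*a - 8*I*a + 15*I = (a - 5)*(a - 3)*(a + I)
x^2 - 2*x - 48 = (x - 8)*(x + 6)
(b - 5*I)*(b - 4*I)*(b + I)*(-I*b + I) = -I*b^4 - 8*b^3 + I*b^3 + 8*b^2 + 11*I*b^2 - 20*b - 11*I*b + 20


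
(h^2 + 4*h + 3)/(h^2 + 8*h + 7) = (h + 3)/(h + 7)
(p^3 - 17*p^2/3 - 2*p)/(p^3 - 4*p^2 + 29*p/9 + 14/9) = 3*p*(p - 6)/(3*p^2 - 13*p + 14)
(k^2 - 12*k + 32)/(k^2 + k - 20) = (k - 8)/(k + 5)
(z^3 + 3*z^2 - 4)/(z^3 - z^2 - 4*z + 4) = (z + 2)/(z - 2)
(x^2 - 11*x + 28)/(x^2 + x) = (x^2 - 11*x + 28)/(x*(x + 1))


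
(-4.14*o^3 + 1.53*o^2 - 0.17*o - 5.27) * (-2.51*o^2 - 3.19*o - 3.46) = 10.3914*o^5 + 9.3663*o^4 + 9.8704*o^3 + 8.4762*o^2 + 17.3995*o + 18.2342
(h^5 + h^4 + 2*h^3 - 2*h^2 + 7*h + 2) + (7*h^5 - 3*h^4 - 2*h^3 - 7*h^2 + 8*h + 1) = 8*h^5 - 2*h^4 - 9*h^2 + 15*h + 3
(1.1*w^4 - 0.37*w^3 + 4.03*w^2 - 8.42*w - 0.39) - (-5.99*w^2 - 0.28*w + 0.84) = 1.1*w^4 - 0.37*w^3 + 10.02*w^2 - 8.14*w - 1.23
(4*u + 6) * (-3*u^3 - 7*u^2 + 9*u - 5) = -12*u^4 - 46*u^3 - 6*u^2 + 34*u - 30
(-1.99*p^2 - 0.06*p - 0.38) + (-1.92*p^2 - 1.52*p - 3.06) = -3.91*p^2 - 1.58*p - 3.44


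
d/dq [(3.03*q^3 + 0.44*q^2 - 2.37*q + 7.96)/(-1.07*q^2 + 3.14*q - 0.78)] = (-3.2421*q^4 + 19.0284*q^3 - 8.2445*q^2 + 16.348*q - 23.1458)/(1.1449*q^4 - 6.7196*q^3 + 11.5288*q^2 - 4.8984*q + 0.6084)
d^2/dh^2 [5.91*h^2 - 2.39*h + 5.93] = 11.8200000000000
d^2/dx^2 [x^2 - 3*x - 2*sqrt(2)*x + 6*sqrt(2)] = 2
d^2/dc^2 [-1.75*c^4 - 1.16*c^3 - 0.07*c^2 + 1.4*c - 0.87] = -21.0*c^2 - 6.96*c - 0.14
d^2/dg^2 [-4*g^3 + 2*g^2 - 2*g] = 4 - 24*g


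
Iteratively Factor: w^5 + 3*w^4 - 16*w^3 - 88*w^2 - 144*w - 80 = (w + 2)*(w^4 + w^3 - 18*w^2 - 52*w - 40) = (w + 2)^2*(w^3 - w^2 - 16*w - 20) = (w - 5)*(w + 2)^2*(w^2 + 4*w + 4) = (w - 5)*(w + 2)^3*(w + 2)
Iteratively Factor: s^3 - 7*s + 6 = (s - 1)*(s^2 + s - 6) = (s - 2)*(s - 1)*(s + 3)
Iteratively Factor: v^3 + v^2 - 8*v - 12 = (v + 2)*(v^2 - v - 6) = (v - 3)*(v + 2)*(v + 2)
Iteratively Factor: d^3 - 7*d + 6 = (d - 1)*(d^2 + d - 6) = (d - 1)*(d + 3)*(d - 2)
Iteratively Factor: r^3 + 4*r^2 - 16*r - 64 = (r + 4)*(r^2 - 16) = (r + 4)^2*(r - 4)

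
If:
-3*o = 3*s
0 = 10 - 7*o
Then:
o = 10/7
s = -10/7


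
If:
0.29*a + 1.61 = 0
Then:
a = -5.55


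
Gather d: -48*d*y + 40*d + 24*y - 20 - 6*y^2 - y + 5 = d*(40 - 48*y) - 6*y^2 + 23*y - 15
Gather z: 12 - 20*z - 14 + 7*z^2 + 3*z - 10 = 7*z^2 - 17*z - 12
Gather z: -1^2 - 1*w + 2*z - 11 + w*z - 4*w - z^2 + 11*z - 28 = -5*w - z^2 + z*(w + 13) - 40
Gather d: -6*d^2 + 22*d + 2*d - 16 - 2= -6*d^2 + 24*d - 18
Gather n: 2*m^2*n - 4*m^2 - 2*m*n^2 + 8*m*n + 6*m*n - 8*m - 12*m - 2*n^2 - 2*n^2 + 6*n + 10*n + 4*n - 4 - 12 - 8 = -4*m^2 - 20*m + n^2*(-2*m - 4) + n*(2*m^2 + 14*m + 20) - 24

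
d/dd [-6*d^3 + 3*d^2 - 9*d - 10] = -18*d^2 + 6*d - 9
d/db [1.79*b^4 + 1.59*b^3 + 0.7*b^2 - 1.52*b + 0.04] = 7.16*b^3 + 4.77*b^2 + 1.4*b - 1.52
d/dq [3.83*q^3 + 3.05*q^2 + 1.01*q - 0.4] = 11.49*q^2 + 6.1*q + 1.01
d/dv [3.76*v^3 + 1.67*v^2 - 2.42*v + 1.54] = 11.28*v^2 + 3.34*v - 2.42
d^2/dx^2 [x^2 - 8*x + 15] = 2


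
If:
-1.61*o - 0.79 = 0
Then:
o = -0.49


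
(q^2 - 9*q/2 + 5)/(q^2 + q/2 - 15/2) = (q - 2)/(q + 3)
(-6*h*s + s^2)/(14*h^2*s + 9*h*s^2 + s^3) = (-6*h + s)/(14*h^2 + 9*h*s + s^2)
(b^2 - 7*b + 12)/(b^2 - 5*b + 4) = (b - 3)/(b - 1)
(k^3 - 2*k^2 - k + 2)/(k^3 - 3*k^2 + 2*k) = (k + 1)/k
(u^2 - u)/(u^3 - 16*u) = (u - 1)/(u^2 - 16)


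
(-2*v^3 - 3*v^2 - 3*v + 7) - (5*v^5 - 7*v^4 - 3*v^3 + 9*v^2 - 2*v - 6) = -5*v^5 + 7*v^4 + v^3 - 12*v^2 - v + 13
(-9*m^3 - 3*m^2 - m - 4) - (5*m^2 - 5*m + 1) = -9*m^3 - 8*m^2 + 4*m - 5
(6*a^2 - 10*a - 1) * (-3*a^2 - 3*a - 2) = -18*a^4 + 12*a^3 + 21*a^2 + 23*a + 2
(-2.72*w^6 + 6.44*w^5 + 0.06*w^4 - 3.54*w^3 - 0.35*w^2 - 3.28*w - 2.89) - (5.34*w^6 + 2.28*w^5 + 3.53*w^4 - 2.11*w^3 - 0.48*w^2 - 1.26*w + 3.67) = -8.06*w^6 + 4.16*w^5 - 3.47*w^4 - 1.43*w^3 + 0.13*w^2 - 2.02*w - 6.56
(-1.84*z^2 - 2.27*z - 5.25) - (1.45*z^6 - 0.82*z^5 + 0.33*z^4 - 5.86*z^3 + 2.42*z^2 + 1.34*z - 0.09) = -1.45*z^6 + 0.82*z^5 - 0.33*z^4 + 5.86*z^3 - 4.26*z^2 - 3.61*z - 5.16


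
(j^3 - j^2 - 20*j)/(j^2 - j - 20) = j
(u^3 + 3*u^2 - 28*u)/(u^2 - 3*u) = (u^2 + 3*u - 28)/(u - 3)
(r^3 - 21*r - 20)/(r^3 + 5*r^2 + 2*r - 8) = (r^2 - 4*r - 5)/(r^2 + r - 2)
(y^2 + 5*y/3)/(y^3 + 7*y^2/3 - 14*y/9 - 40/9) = 3*y/(3*y^2 + 2*y - 8)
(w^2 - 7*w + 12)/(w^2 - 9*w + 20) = (w - 3)/(w - 5)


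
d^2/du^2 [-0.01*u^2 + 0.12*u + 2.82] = -0.0200000000000000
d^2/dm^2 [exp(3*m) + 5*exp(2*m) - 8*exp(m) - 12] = (9*exp(2*m) + 20*exp(m) - 8)*exp(m)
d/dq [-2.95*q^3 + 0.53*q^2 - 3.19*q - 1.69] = -8.85*q^2 + 1.06*q - 3.19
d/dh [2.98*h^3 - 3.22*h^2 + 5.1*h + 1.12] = 8.94*h^2 - 6.44*h + 5.1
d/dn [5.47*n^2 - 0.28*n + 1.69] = 10.94*n - 0.28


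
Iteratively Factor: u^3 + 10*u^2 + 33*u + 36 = (u + 3)*(u^2 + 7*u + 12) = (u + 3)*(u + 4)*(u + 3)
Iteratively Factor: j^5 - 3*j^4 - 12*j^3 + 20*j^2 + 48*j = (j - 4)*(j^4 + j^3 - 8*j^2 - 12*j) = (j - 4)*(j + 2)*(j^3 - j^2 - 6*j) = (j - 4)*(j - 3)*(j + 2)*(j^2 + 2*j) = j*(j - 4)*(j - 3)*(j + 2)*(j + 2)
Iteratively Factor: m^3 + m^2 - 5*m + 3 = (m - 1)*(m^2 + 2*m - 3) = (m - 1)*(m + 3)*(m - 1)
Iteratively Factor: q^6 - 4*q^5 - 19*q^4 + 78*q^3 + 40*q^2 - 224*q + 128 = (q - 4)*(q^5 - 19*q^3 + 2*q^2 + 48*q - 32) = (q - 4)^2*(q^4 + 4*q^3 - 3*q^2 - 10*q + 8) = (q - 4)^2*(q + 2)*(q^3 + 2*q^2 - 7*q + 4) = (q - 4)^2*(q - 1)*(q + 2)*(q^2 + 3*q - 4) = (q - 4)^2*(q - 1)^2*(q + 2)*(q + 4)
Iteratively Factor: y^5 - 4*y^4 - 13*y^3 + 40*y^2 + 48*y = (y + 3)*(y^4 - 7*y^3 + 8*y^2 + 16*y) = (y + 1)*(y + 3)*(y^3 - 8*y^2 + 16*y) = (y - 4)*(y + 1)*(y + 3)*(y^2 - 4*y) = (y - 4)^2*(y + 1)*(y + 3)*(y)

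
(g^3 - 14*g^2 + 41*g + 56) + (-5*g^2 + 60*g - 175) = g^3 - 19*g^2 + 101*g - 119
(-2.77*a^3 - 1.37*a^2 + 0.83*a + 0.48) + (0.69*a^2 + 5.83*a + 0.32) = -2.77*a^3 - 0.68*a^2 + 6.66*a + 0.8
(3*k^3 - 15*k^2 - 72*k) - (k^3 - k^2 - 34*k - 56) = 2*k^3 - 14*k^2 - 38*k + 56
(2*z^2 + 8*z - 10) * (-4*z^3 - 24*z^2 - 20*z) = -8*z^5 - 80*z^4 - 192*z^3 + 80*z^2 + 200*z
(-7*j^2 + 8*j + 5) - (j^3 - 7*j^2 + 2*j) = -j^3 + 6*j + 5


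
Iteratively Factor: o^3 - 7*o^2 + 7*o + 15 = (o + 1)*(o^2 - 8*o + 15) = (o - 3)*(o + 1)*(o - 5)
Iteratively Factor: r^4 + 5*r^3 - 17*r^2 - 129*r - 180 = (r + 4)*(r^3 + r^2 - 21*r - 45) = (r + 3)*(r + 4)*(r^2 - 2*r - 15) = (r - 5)*(r + 3)*(r + 4)*(r + 3)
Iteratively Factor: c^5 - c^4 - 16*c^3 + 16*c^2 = (c - 4)*(c^4 + 3*c^3 - 4*c^2) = c*(c - 4)*(c^3 + 3*c^2 - 4*c) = c^2*(c - 4)*(c^2 + 3*c - 4) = c^2*(c - 4)*(c - 1)*(c + 4)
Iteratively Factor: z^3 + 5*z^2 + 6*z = (z + 2)*(z^2 + 3*z) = z*(z + 2)*(z + 3)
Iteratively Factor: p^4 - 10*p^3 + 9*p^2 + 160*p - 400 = (p - 4)*(p^3 - 6*p^2 - 15*p + 100) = (p - 5)*(p - 4)*(p^2 - p - 20) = (p - 5)^2*(p - 4)*(p + 4)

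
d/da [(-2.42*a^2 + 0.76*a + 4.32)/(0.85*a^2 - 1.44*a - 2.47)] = (2.8388*a^2 + 4.6108*a + 4.3436)/(0.7225*a^4 - 2.448*a^3 - 2.1254*a^2 + 7.1136*a + 6.1009)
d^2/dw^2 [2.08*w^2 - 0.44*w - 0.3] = 4.16000000000000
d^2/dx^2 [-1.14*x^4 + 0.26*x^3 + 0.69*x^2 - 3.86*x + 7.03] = -13.68*x^2 + 1.56*x + 1.38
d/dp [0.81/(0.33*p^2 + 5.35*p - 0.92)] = (-0.5346*p - 4.3335)/(0.33*p^2 + 5.35*p - 0.92)^2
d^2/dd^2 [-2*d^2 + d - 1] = -4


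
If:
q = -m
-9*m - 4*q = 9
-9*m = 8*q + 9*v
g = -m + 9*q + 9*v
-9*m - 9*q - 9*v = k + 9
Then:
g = 99/5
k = -54/5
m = -9/5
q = 9/5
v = 1/5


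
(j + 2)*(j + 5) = j^2 + 7*j + 10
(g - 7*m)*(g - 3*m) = g^2 - 10*g*m + 21*m^2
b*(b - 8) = b^2 - 8*b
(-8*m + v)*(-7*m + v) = 56*m^2 - 15*m*v + v^2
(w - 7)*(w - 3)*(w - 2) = w^3 - 12*w^2 + 41*w - 42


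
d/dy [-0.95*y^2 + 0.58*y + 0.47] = 0.58 - 1.9*y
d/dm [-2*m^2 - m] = -4*m - 1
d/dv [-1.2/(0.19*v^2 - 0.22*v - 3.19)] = (0.456*v - 0.264)/(-0.19*v^2 + 0.22*v + 3.19)^2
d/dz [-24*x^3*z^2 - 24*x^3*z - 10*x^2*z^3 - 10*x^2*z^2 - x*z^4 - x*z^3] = x*(-48*x^2*z - 24*x^2 - 30*x*z^2 - 20*x*z - 4*z^3 - 3*z^2)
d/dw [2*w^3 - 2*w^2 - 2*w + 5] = 6*w^2 - 4*w - 2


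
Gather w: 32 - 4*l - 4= 28 - 4*l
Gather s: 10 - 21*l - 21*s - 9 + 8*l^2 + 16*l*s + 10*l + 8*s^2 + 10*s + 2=8*l^2 - 11*l + 8*s^2 + s*(16*l - 11) + 3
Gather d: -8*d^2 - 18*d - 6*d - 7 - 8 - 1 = -8*d^2 - 24*d - 16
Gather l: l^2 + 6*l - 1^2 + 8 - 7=l^2 + 6*l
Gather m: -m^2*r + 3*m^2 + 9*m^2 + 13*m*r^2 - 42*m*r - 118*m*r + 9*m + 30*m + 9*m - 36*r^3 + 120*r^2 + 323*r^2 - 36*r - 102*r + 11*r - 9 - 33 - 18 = m^2*(12 - r) + m*(13*r^2 - 160*r + 48) - 36*r^3 + 443*r^2 - 127*r - 60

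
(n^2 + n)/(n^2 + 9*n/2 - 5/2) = 2*n*(n + 1)/(2*n^2 + 9*n - 5)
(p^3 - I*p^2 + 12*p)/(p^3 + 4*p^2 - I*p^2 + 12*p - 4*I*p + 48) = p/(p + 4)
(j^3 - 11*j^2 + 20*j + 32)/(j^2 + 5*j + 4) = (j^2 - 12*j + 32)/(j + 4)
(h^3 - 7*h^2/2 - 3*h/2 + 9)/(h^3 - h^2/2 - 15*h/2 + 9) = (2*h^2 - 3*h - 9)/(2*h^2 + 3*h - 9)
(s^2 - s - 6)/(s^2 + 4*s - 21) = (s + 2)/(s + 7)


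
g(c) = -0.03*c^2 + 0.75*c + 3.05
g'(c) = 0.75 - 0.06*c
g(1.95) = 4.40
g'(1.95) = 0.63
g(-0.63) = 2.57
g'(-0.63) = 0.79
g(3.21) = 5.15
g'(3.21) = 0.56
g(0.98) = 3.76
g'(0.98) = 0.69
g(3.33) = 5.21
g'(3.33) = 0.55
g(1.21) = 3.91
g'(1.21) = 0.68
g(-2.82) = 0.70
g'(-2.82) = 0.92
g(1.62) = 4.19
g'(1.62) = 0.65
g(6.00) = 6.47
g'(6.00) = 0.39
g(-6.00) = -2.53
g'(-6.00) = 1.11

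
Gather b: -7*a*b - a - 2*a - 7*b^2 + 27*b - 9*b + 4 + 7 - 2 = -3*a - 7*b^2 + b*(18 - 7*a) + 9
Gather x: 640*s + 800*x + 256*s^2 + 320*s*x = 256*s^2 + 640*s + x*(320*s + 800)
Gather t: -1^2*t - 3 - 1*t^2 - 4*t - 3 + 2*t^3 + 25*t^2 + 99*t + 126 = 2*t^3 + 24*t^2 + 94*t + 120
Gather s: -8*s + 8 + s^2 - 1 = s^2 - 8*s + 7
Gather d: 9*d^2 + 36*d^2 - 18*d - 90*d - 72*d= 45*d^2 - 180*d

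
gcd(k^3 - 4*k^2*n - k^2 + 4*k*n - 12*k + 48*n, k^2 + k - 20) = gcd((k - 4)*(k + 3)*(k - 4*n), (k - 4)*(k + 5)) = k - 4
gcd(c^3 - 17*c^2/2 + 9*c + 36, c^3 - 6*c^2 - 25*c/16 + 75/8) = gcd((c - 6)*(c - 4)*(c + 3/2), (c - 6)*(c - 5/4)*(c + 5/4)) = c - 6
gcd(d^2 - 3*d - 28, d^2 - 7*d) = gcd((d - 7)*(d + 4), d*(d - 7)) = d - 7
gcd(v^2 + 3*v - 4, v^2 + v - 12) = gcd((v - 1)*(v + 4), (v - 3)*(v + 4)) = v + 4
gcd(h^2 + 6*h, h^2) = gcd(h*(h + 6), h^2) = h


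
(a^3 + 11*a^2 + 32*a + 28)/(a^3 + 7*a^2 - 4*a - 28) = (a + 2)/(a - 2)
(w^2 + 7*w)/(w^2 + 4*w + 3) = w*(w + 7)/(w^2 + 4*w + 3)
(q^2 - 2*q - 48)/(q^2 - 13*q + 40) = (q + 6)/(q - 5)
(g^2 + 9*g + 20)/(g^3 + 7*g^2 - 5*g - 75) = (g + 4)/(g^2 + 2*g - 15)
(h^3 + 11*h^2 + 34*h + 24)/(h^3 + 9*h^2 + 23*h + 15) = (h^2 + 10*h + 24)/(h^2 + 8*h + 15)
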